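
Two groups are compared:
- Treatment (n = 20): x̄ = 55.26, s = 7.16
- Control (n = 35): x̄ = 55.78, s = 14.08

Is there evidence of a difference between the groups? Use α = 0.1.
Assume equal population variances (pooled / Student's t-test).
Student's two-sample t-test (equal variances):
H₀: μ₁ = μ₂
H₁: μ₁ ≠ μ₂
df = n₁ + n₂ - 2 = 53
Pooled variance s_p² = [(n₁-1)s₁² + (n₂-1)s₂²] / (n₁ + n₂ - 2) = [(19)(7.16²) + (34)(14.08²)] / 53 = 145.5552
SE = √(s_p²(1/n₁ + 1/n₂)) = √(145.5552 × (1/20 + 1/35)) = 3.3818
t = (x̄₁ - x̄₂) / SE = (55.26 - 55.78) / 3.3818 = -0.52 / 3.3818 = -0.154
p-value = 0.8784

Since p-value > α = 0.1, we fail to reject H₀.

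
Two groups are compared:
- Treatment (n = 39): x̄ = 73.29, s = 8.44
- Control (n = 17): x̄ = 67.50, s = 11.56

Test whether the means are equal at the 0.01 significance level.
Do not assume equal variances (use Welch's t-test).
Welch's two-sample t-test:
H₀: μ₁ = μ₂
H₁: μ₁ ≠ μ₂
s₁²/n₁ = 8.44²/39 = 1.8265,  s₂²/n₂ = 11.56²/17 = 7.8608
SE = √(s₁²/n₁ + s₂²/n₂) = √(1.8265 + 7.8608) = 3.1124
df (Welch-Satterthwaite) = (s₁²/n₁ + s₂²/n₂)² / [(s₁²/n₁)²/(n₁-1) + (s₂²/n₂)²/(n₂-1)] ≈ 23.76
t = (x̄₁ - x̄₂) / SE = (73.29 - 67.50) / 3.1124 = 5.79 / 3.1124 = 1.860
p-value = 0.0753

Since p-value > α = 0.01, we fail to reject H₀.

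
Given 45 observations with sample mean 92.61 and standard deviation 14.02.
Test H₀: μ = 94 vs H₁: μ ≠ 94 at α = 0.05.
One-sample t-test:
H₀: μ = 94
H₁: μ ≠ 94
df = n - 1 = 44
t = (x̄ - μ₀) / (s/√n) = (92.61 - 94) / (14.02/√45) = -0.665
p-value = 0.5095

Since p-value > α = 0.05, we fail to reject H₀.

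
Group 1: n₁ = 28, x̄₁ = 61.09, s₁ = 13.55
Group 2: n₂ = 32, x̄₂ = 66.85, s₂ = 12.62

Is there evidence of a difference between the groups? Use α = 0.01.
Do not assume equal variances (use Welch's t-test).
Welch's two-sample t-test:
H₀: μ₁ = μ₂
H₁: μ₁ ≠ μ₂
s₁²/n₁ = 13.55²/28 = 6.5572,  s₂²/n₂ = 12.62²/32 = 4.9770
SE = √(s₁²/n₁ + s₂²/n₂) = √(6.5572 + 4.9770) = 3.3962
df (Welch-Satterthwaite) = (s₁²/n₁ + s₂²/n₂)² / [(s₁²/n₁)²/(n₁-1) + (s₂²/n₂)²/(n₂-1)] ≈ 55.63
t = (x̄₁ - x̄₂) / SE = (61.09 - 66.85) / 3.3962 = -5.76 / 3.3962 = -1.696
p-value = 0.0955

Since p-value > α = 0.01, we fail to reject H₀.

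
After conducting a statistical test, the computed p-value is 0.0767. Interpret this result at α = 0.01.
Since p = 0.0767 > α = 0.01, fail to reject H₀.
There is insufficient evidence to reject the null hypothesis; the result is not statistically significant at the 0.01 level.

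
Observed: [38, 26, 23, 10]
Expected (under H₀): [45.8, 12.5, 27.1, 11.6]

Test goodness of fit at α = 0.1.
Chi-square goodness of fit test:
H₀: observed counts match expected distribution
H₁: observed counts differ from expected distribution
df = k - 1 = 3
χ² = Σ(O - E)²/E
   = (38 - 45.8)²/45.8 + (26 - 12.5)²/12.5 + (23 - 27.1)²/27.1 + (10 - 11.6)²/11.6
   = 1.328 + 14.580 + 0.620 + 0.221
   = 16.75
p-value = 0.0008

Since p-value < α = 0.1, we reject H₀.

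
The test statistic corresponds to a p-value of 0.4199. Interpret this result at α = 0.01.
Since p = 0.4199 > α = 0.01, fail to reject H₀.
There is insufficient evidence to reject the null hypothesis; the result is not statistically significant at the 0.01 level.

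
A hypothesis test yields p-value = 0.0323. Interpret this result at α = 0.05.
Since p = 0.0323 < α = 0.05, reject H₀.
There is sufficient evidence to reject the null hypothesis; the result is statistically significant at the 0.05 level.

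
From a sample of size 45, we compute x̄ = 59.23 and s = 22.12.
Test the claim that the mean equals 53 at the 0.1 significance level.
One-sample t-test:
H₀: μ = 53
H₁: μ ≠ 53
df = n - 1 = 44
t = (x̄ - μ₀) / (s/√n) = (59.23 - 53) / (22.12/√45) = 1.889
p-value = 0.0654

Since p-value < α = 0.1, we reject H₀.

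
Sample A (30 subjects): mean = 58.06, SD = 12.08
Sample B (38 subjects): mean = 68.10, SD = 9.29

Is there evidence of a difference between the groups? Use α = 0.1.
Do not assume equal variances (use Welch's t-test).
Welch's two-sample t-test:
H₀: μ₁ = μ₂
H₁: μ₁ ≠ μ₂
s₁²/n₁ = 12.08²/30 = 4.8642,  s₂²/n₂ = 9.29²/38 = 2.2712
SE = √(s₁²/n₁ + s₂²/n₂) = √(4.8642 + 2.2712) = 2.6712
df (Welch-Satterthwaite) = (s₁²/n₁ + s₂²/n₂)² / [(s₁²/n₁)²/(n₁-1) + (s₂²/n₂)²/(n₂-1)] ≈ 53.30
t = (x̄₁ - x̄₂) / SE = (58.06 - 68.10) / 2.6712 = -10.04 / 2.6712 = -3.759
p-value = 0.0004

Since p-value < α = 0.1, we reject H₀.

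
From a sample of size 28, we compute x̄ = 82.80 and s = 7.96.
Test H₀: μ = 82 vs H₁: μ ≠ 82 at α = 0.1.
One-sample t-test:
H₀: μ = 82
H₁: μ ≠ 82
df = n - 1 = 27
t = (x̄ - μ₀) / (s/√n) = (82.80 - 82) / (7.96/√28) = 0.532
p-value = 0.5992

Since p-value > α = 0.1, we fail to reject H₀.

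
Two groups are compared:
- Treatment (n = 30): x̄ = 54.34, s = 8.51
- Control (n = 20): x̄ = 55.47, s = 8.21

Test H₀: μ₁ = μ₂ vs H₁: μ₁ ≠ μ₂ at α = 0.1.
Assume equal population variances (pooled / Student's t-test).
Student's two-sample t-test (equal variances):
H₀: μ₁ = μ₂
H₁: μ₁ ≠ μ₂
df = n₁ + n₂ - 2 = 48
Pooled variance s_p² = [(n₁-1)s₁² + (n₂-1)s₂²] / (n₁ + n₂ - 2) = [(29)(8.51²) + (19)(8.21²)] / 48 = 70.4346
SE = √(s_p²(1/n₁ + 1/n₂)) = √(70.4346 × (1/30 + 1/20)) = 2.4227
t = (x̄₁ - x̄₂) / SE = (54.34 - 55.47) / 2.4227 = -1.13 / 2.4227 = -0.466
p-value = 0.6430

Since p-value > α = 0.1, we fail to reject H₀.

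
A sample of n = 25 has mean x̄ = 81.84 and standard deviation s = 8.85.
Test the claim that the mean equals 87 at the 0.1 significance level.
One-sample t-test:
H₀: μ = 87
H₁: μ ≠ 87
df = n - 1 = 24
t = (x̄ - μ₀) / (s/√n) = (81.84 - 87) / (8.85/√25) = -2.915
p-value = 0.0076

Since p-value < α = 0.1, we reject H₀.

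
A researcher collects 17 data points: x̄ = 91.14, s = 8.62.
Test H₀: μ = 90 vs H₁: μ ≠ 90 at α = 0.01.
One-sample t-test:
H₀: μ = 90
H₁: μ ≠ 90
df = n - 1 = 16
t = (x̄ - μ₀) / (s/√n) = (91.14 - 90) / (8.62/√17) = 0.545
p-value = 0.5931

Since p-value > α = 0.01, we fail to reject H₀.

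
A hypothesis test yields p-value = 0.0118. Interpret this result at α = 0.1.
Since p = 0.0118 < α = 0.1, reject H₀.
There is sufficient evidence to reject the null hypothesis; the result is statistically significant at the 0.1 level.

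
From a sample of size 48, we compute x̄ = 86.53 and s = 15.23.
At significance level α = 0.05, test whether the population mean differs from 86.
One-sample t-test:
H₀: μ = 86
H₁: μ ≠ 86
df = n - 1 = 47
t = (x̄ - μ₀) / (s/√n) = (86.53 - 86) / (15.23/√48) = 0.241
p-value = 0.8105

Since p-value > α = 0.05, we fail to reject H₀.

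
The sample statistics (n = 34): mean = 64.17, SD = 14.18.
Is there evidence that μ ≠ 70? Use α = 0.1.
One-sample t-test:
H₀: μ = 70
H₁: μ ≠ 70
df = n - 1 = 33
t = (x̄ - μ₀) / (s/√n) = (64.17 - 70) / (14.18/√34) = -2.397
p-value = 0.0223

Since p-value < α = 0.1, we reject H₀.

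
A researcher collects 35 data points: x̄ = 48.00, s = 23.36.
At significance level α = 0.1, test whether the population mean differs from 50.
One-sample t-test:
H₀: μ = 50
H₁: μ ≠ 50
df = n - 1 = 34
t = (x̄ - μ₀) / (s/√n) = (48.00 - 50) / (23.36/√35) = -0.507
p-value = 0.6158

Since p-value > α = 0.1, we fail to reject H₀.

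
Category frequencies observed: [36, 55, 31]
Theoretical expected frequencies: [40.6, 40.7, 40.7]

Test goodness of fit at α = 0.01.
Chi-square goodness of fit test:
H₀: observed counts match expected distribution
H₁: observed counts differ from expected distribution
df = k - 1 = 2
χ² = Σ(O - E)²/E
   = (36 - 40.6)²/40.6 + (55 - 40.7)²/40.7 + (31 - 40.7)²/40.7
   = 0.521 + 5.024 + 2.312
   = 7.86
p-value = 0.0197

Since p-value > α = 0.01, we fail to reject H₀.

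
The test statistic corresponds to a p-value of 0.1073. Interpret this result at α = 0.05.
Since p = 0.1073 > α = 0.05, fail to reject H₀.
There is insufficient evidence to reject the null hypothesis; the result is not statistically significant at the 0.05 level.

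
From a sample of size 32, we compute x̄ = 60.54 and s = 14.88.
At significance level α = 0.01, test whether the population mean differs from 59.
One-sample t-test:
H₀: μ = 59
H₁: μ ≠ 59
df = n - 1 = 31
t = (x̄ - μ₀) / (s/√n) = (60.54 - 59) / (14.88/√32) = 0.585
p-value = 0.5625

Since p-value > α = 0.01, we fail to reject H₀.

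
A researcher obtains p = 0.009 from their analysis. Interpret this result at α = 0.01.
Since p = 0.009 < α = 0.01, reject H₀.
There is sufficient evidence to reject the null hypothesis; the result is statistically significant at the 0.01 level.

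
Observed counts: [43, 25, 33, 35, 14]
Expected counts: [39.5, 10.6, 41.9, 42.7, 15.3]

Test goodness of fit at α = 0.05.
Chi-square goodness of fit test:
H₀: observed counts match expected distribution
H₁: observed counts differ from expected distribution
df = k - 1 = 4
χ² = Σ(O - E)²/E
   = (43 - 39.5)²/39.5 + (25 - 10.6)²/10.6 + (33 - 41.9)²/41.9 + (35 - 42.7)²/42.7 + (14 - 15.3)²/15.3
   = 0.310 + 19.562 + 1.890 + 1.389 + 0.110
   = 23.26
p-value = 0.0001

Since p-value < α = 0.05, we reject H₀.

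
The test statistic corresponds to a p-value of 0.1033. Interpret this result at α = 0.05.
Since p = 0.1033 > α = 0.05, fail to reject H₀.
There is insufficient evidence to reject the null hypothesis; the result is not statistically significant at the 0.05 level.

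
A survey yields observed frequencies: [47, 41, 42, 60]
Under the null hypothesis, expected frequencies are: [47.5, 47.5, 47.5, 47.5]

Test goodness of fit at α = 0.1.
Chi-square goodness of fit test:
H₀: observed counts match expected distribution
H₁: observed counts differ from expected distribution
df = k - 1 = 3
χ² = Σ(O - E)²/E
   = (47 - 47.5)²/47.5 + (41 - 47.5)²/47.5 + (42 - 47.5)²/47.5 + (60 - 47.5)²/47.5
   = 0.005 + 0.889 + 0.637 + 3.289
   = 4.82
p-value = 0.1854

Since p-value > α = 0.1, we fail to reject H₀.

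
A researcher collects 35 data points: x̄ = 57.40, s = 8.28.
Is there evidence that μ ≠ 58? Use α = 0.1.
One-sample t-test:
H₀: μ = 58
H₁: μ ≠ 58
df = n - 1 = 34
t = (x̄ - μ₀) / (s/√n) = (57.40 - 58) / (8.28/√35) = -0.429
p-value = 0.6708

Since p-value > α = 0.1, we fail to reject H₀.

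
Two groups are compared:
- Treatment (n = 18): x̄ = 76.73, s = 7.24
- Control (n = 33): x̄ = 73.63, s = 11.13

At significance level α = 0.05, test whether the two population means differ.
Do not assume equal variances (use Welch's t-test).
Welch's two-sample t-test:
H₀: μ₁ = μ₂
H₁: μ₁ ≠ μ₂
s₁²/n₁ = 7.24²/18 = 2.9121,  s₂²/n₂ = 11.13²/33 = 3.7538
SE = √(s₁²/n₁ + s₂²/n₂) = √(2.9121 + 3.7538) = 2.5818
df (Welch-Satterthwaite) = (s₁²/n₁ + s₂²/n₂)² / [(s₁²/n₁)²/(n₁-1) + (s₂²/n₂)²/(n₂-1)] ≈ 47.31
t = (x̄₁ - x̄₂) / SE = (76.73 - 73.63) / 2.5818 = 3.10 / 2.5818 = 1.201
p-value = 0.2358

Since p-value > α = 0.05, we fail to reject H₀.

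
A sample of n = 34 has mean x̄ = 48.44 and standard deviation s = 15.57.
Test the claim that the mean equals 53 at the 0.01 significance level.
One-sample t-test:
H₀: μ = 53
H₁: μ ≠ 53
df = n - 1 = 33
t = (x̄ - μ₀) / (s/√n) = (48.44 - 53) / (15.57/√34) = -1.708
p-value = 0.0971

Since p-value > α = 0.01, we fail to reject H₀.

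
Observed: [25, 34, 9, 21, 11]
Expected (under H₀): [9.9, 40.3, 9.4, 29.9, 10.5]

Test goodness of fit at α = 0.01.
Chi-square goodness of fit test:
H₀: observed counts match expected distribution
H₁: observed counts differ from expected distribution
df = k - 1 = 4
χ² = Σ(O - E)²/E
   = (25 - 9.9)²/9.9 + (34 - 40.3)²/40.3 + (9 - 9.4)²/9.4 + (21 - 29.9)²/29.9 + (11 - 10.5)²/10.5
   = 23.031 + 0.985 + 0.017 + 2.649 + 0.024
   = 26.71
p-value < 0.0001

Since p-value < α = 0.01, we reject H₀.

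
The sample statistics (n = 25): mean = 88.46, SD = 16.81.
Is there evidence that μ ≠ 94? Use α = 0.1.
One-sample t-test:
H₀: μ = 94
H₁: μ ≠ 94
df = n - 1 = 24
t = (x̄ - μ₀) / (s/√n) = (88.46 - 94) / (16.81/√25) = -1.648
p-value = 0.1124

Since p-value > α = 0.1, we fail to reject H₀.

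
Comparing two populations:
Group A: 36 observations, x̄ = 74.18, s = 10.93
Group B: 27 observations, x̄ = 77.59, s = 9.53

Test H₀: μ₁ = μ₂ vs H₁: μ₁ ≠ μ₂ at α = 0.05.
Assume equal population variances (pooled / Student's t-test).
Student's two-sample t-test (equal variances):
H₀: μ₁ = μ₂
H₁: μ₁ ≠ μ₂
df = n₁ + n₂ - 2 = 61
Pooled variance s_p² = [(n₁-1)s₁² + (n₂-1)s₂²] / (n₁ + n₂ - 2) = [(35)(10.93²) + (26)(9.53²)] / 61 = 107.2560
SE = √(s_p²(1/n₁ + 1/n₂)) = √(107.2560 × (1/36 + 1/27)) = 2.6366
t = (x̄₁ - x̄₂) / SE = (74.18 - 77.59) / 2.6366 = -3.41 / 2.6366 = -1.293
p-value = 0.2008

Since p-value > α = 0.05, we fail to reject H₀.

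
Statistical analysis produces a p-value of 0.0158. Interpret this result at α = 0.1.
Since p = 0.0158 < α = 0.1, reject H₀.
There is sufficient evidence to reject the null hypothesis; the result is statistically significant at the 0.1 level.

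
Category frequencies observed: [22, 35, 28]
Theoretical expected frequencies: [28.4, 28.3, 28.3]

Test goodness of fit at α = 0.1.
Chi-square goodness of fit test:
H₀: observed counts match expected distribution
H₁: observed counts differ from expected distribution
df = k - 1 = 2
χ² = Σ(O - E)²/E
   = (22 - 28.4)²/28.4 + (35 - 28.3)²/28.3 + (28 - 28.3)²/28.3
   = 1.442 + 1.586 + 0.003
   = 3.03
p-value = 0.2196

Since p-value > α = 0.1, we fail to reject H₀.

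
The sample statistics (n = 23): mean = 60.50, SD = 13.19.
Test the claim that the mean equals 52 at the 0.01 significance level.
One-sample t-test:
H₀: μ = 52
H₁: μ ≠ 52
df = n - 1 = 22
t = (x̄ - μ₀) / (s/√n) = (60.50 - 52) / (13.19/√23) = 3.091
p-value = 0.0053

Since p-value < α = 0.01, we reject H₀.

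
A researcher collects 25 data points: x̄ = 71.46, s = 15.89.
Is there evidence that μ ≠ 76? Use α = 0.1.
One-sample t-test:
H₀: μ = 76
H₁: μ ≠ 76
df = n - 1 = 24
t = (x̄ - μ₀) / (s/√n) = (71.46 - 76) / (15.89/√25) = -1.429
p-value = 0.1660

Since p-value > α = 0.1, we fail to reject H₀.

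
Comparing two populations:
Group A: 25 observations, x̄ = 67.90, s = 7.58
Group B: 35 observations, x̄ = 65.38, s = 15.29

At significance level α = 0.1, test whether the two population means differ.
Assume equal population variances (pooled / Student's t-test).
Student's two-sample t-test (equal variances):
H₀: μ₁ = μ₂
H₁: μ₁ ≠ μ₂
df = n₁ + n₂ - 2 = 58
Pooled variance s_p² = [(n₁-1)s₁² + (n₂-1)s₂²] / (n₁ + n₂ - 2) = [(24)(7.58²) + (34)(15.29²)] / 58 = 160.8209
SE = √(s_p²(1/n₁ + 1/n₂)) = √(160.8209 × (1/25 + 1/35)) = 3.3208
t = (x̄₁ - x̄₂) / SE = (67.90 - 65.38) / 3.3208 = 2.52 / 3.3208 = 0.759
p-value = 0.4510

Since p-value > α = 0.1, we fail to reject H₀.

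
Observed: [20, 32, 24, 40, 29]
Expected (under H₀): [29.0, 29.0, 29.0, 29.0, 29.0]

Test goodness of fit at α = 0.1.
Chi-square goodness of fit test:
H₀: observed counts match expected distribution
H₁: observed counts differ from expected distribution
df = k - 1 = 4
χ² = Σ(O - E)²/E
   = (20 - 29.0)²/29.0 + (32 - 29.0)²/29.0 + (24 - 29.0)²/29.0 + (40 - 29.0)²/29.0 + (29 - 29.0)²/29.0
   = 2.793 + 0.310 + 0.862 + 4.172 + 0.000
   = 8.14
p-value = 0.0867

Since p-value < α = 0.1, we reject H₀.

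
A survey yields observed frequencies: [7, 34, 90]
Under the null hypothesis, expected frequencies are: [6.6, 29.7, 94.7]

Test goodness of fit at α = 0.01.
Chi-square goodness of fit test:
H₀: observed counts match expected distribution
H₁: observed counts differ from expected distribution
df = k - 1 = 2
χ² = Σ(O - E)²/E
   = (7 - 6.6)²/6.6 + (34 - 29.7)²/29.7 + (90 - 94.7)²/94.7
   = 0.024 + 0.623 + 0.233
   = 0.88
p-value = 0.6440

Since p-value > α = 0.01, we fail to reject H₀.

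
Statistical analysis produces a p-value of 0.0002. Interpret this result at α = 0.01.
Since p = 0.0002 < α = 0.01, reject H₀.
There is sufficient evidence to reject the null hypothesis; the result is statistically significant at the 0.01 level.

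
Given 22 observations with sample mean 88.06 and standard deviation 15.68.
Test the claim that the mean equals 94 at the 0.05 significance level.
One-sample t-test:
H₀: μ = 94
H₁: μ ≠ 94
df = n - 1 = 21
t = (x̄ - μ₀) / (s/√n) = (88.06 - 94) / (15.68/√22) = -1.777
p-value = 0.0901

Since p-value > α = 0.05, we fail to reject H₀.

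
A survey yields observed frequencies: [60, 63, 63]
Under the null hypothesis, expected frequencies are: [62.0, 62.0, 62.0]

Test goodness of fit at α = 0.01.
Chi-square goodness of fit test:
H₀: observed counts match expected distribution
H₁: observed counts differ from expected distribution
df = k - 1 = 2
χ² = Σ(O - E)²/E
   = (60 - 62.0)²/62.0 + (63 - 62.0)²/62.0 + (63 - 62.0)²/62.0
   = 0.065 + 0.016 + 0.016
   = 0.10
p-value = 0.9528

Since p-value > α = 0.01, we fail to reject H₀.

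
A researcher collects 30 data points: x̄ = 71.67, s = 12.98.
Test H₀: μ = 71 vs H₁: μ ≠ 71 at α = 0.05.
One-sample t-test:
H₀: μ = 71
H₁: μ ≠ 71
df = n - 1 = 29
t = (x̄ - μ₀) / (s/√n) = (71.67 - 71) / (12.98/√30) = 0.283
p-value = 0.7794

Since p-value > α = 0.05, we fail to reject H₀.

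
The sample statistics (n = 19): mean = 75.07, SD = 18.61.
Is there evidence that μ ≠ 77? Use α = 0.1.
One-sample t-test:
H₀: μ = 77
H₁: μ ≠ 77
df = n - 1 = 18
t = (x̄ - μ₀) / (s/√n) = (75.07 - 77) / (18.61/√19) = -0.452
p-value = 0.6566

Since p-value > α = 0.1, we fail to reject H₀.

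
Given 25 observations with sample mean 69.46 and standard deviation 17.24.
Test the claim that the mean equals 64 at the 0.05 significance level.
One-sample t-test:
H₀: μ = 64
H₁: μ ≠ 64
df = n - 1 = 24
t = (x̄ - μ₀) / (s/√n) = (69.46 - 64) / (17.24/√25) = 1.584
p-value = 0.1264

Since p-value > α = 0.05, we fail to reject H₀.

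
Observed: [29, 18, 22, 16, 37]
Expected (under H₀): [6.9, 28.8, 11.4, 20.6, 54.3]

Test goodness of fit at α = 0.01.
Chi-square goodness of fit test:
H₀: observed counts match expected distribution
H₁: observed counts differ from expected distribution
df = k - 1 = 4
χ² = Σ(O - E)²/E
   = (29 - 6.9)²/6.9 + (18 - 28.8)²/28.8 + (22 - 11.4)²/11.4 + (16 - 20.6)²/20.6 + (37 - 54.3)²/54.3
   = 70.784 + 4.050 + 9.856 + 1.027 + 5.512
   = 91.23
p-value < 0.0001

Since p-value < α = 0.01, we reject H₀.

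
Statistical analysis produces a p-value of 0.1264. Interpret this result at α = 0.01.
Since p = 0.1264 > α = 0.01, fail to reject H₀.
There is insufficient evidence to reject the null hypothesis; the result is not statistically significant at the 0.01 level.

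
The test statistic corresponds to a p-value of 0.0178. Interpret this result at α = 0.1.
Since p = 0.0178 < α = 0.1, reject H₀.
There is sufficient evidence to reject the null hypothesis; the result is statistically significant at the 0.1 level.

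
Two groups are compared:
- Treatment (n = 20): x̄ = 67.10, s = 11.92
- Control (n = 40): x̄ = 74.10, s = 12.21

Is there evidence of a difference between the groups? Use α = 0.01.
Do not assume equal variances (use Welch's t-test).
Welch's two-sample t-test:
H₀: μ₁ = μ₂
H₁: μ₁ ≠ μ₂
s₁²/n₁ = 11.92²/20 = 7.1043,  s₂²/n₂ = 12.21²/40 = 3.7271
SE = √(s₁²/n₁ + s₂²/n₂) = √(7.1043 + 3.7271) = 3.2911
df (Welch-Satterthwaite) = (s₁²/n₁ + s₂²/n₂)² / [(s₁²/n₁)²/(n₁-1) + (s₂²/n₂)²/(n₂-1)] ≈ 38.94
t = (x̄₁ - x̄₂) / SE = (67.10 - 74.10) / 3.2911 = -7.00 / 3.2911 = -2.127
p-value = 0.0398

Since p-value > α = 0.01, we fail to reject H₀.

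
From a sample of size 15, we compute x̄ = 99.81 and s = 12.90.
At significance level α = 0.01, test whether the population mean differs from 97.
One-sample t-test:
H₀: μ = 97
H₁: μ ≠ 97
df = n - 1 = 14
t = (x̄ - μ₀) / (s/√n) = (99.81 - 97) / (12.90/√15) = 0.844
p-value = 0.4130

Since p-value > α = 0.01, we fail to reject H₀.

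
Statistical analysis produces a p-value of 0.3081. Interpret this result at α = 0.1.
Since p = 0.3081 > α = 0.1, fail to reject H₀.
There is insufficient evidence to reject the null hypothesis; the result is not statistically significant at the 0.1 level.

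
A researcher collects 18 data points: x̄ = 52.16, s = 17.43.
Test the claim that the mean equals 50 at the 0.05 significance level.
One-sample t-test:
H₀: μ = 50
H₁: μ ≠ 50
df = n - 1 = 17
t = (x̄ - μ₀) / (s/√n) = (52.16 - 50) / (17.43/√18) = 0.526
p-value = 0.6058

Since p-value > α = 0.05, we fail to reject H₀.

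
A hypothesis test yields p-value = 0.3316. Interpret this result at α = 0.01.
Since p = 0.3316 > α = 0.01, fail to reject H₀.
There is insufficient evidence to reject the null hypothesis; the result is not statistically significant at the 0.01 level.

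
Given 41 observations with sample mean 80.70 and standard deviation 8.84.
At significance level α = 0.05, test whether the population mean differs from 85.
One-sample t-test:
H₀: μ = 85
H₁: μ ≠ 85
df = n - 1 = 40
t = (x̄ - μ₀) / (s/√n) = (80.70 - 85) / (8.84/√41) = -3.115
p-value = 0.0034

Since p-value < α = 0.05, we reject H₀.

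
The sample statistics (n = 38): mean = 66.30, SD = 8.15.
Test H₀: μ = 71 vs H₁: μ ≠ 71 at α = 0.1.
One-sample t-test:
H₀: μ = 71
H₁: μ ≠ 71
df = n - 1 = 37
t = (x̄ - μ₀) / (s/√n) = (66.30 - 71) / (8.15/√38) = -3.555
p-value = 0.0011

Since p-value < α = 0.1, we reject H₀.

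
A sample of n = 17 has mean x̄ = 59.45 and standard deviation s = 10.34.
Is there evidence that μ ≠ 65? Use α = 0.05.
One-sample t-test:
H₀: μ = 65
H₁: μ ≠ 65
df = n - 1 = 16
t = (x̄ - μ₀) / (s/√n) = (59.45 - 65) / (10.34/√17) = -2.213
p-value = 0.0418

Since p-value < α = 0.05, we reject H₀.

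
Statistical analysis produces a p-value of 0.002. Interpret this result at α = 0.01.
Since p = 0.002 < α = 0.01, reject H₀.
There is sufficient evidence to reject the null hypothesis; the result is statistically significant at the 0.01 level.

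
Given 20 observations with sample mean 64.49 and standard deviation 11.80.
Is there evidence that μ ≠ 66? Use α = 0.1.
One-sample t-test:
H₀: μ = 66
H₁: μ ≠ 66
df = n - 1 = 19
t = (x̄ - μ₀) / (s/√n) = (64.49 - 66) / (11.80/√20) = -0.572
p-value = 0.5738

Since p-value > α = 0.1, we fail to reject H₀.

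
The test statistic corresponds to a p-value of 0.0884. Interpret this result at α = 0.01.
Since p = 0.0884 > α = 0.01, fail to reject H₀.
There is insufficient evidence to reject the null hypothesis; the result is not statistically significant at the 0.01 level.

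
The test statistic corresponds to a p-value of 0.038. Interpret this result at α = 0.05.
Since p = 0.038 < α = 0.05, reject H₀.
There is sufficient evidence to reject the null hypothesis; the result is statistically significant at the 0.05 level.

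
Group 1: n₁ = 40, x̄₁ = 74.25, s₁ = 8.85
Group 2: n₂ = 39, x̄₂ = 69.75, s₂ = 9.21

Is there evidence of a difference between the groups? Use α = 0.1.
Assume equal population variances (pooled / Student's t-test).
Student's two-sample t-test (equal variances):
H₀: μ₁ = μ₂
H₁: μ₁ ≠ μ₂
df = n₁ + n₂ - 2 = 77
Pooled variance s_p² = [(n₁-1)s₁² + (n₂-1)s₂²] / (n₁ + n₂ - 2) = [(39)(8.85²) + (38)(9.21²)] / 77 = 81.5311
SE = √(s_p²(1/n₁ + 1/n₂)) = √(81.5311 × (1/40 + 1/39)) = 2.0319
t = (x̄₁ - x̄₂) / SE = (74.25 - 69.75) / 2.0319 = 4.50 / 2.0319 = 2.215
p-value = 0.0297

Since p-value < α = 0.1, we reject H₀.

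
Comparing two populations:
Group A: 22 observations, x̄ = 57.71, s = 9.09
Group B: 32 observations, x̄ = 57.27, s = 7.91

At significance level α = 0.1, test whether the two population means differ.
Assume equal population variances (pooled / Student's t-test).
Student's two-sample t-test (equal variances):
H₀: μ₁ = μ₂
H₁: μ₁ ≠ μ₂
df = n₁ + n₂ - 2 = 52
Pooled variance s_p² = [(n₁-1)s₁² + (n₂-1)s₂²] / (n₁ + n₂ - 2) = [(21)(9.09²) + (31)(7.91²)] / 52 = 70.6693
SE = √(s_p²(1/n₁ + 1/n₂)) = √(70.6693 × (1/22 + 1/32)) = 2.3282
t = (x̄₁ - x̄₂) / SE = (57.71 - 57.27) / 2.3282 = 0.44 / 2.3282 = 0.189
p-value = 0.8508

Since p-value > α = 0.1, we fail to reject H₀.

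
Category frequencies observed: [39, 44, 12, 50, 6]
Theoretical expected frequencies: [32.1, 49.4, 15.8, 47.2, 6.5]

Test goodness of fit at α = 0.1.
Chi-square goodness of fit test:
H₀: observed counts match expected distribution
H₁: observed counts differ from expected distribution
df = k - 1 = 4
χ² = Σ(O - E)²/E
   = (39 - 32.1)²/32.1 + (44 - 49.4)²/49.4 + (12 - 15.8)²/15.8 + (50 - 47.2)²/47.2 + (6 - 6.5)²/6.5
   = 1.483 + 0.590 + 0.914 + 0.166 + 0.038
   = 3.19
p-value = 0.5262

Since p-value > α = 0.1, we fail to reject H₀.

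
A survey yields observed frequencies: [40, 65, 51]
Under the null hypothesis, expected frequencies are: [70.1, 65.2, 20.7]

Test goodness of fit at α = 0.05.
Chi-square goodness of fit test:
H₀: observed counts match expected distribution
H₁: observed counts differ from expected distribution
df = k - 1 = 2
χ² = Σ(O - E)²/E
   = (40 - 70.1)²/70.1 + (65 - 65.2)²/65.2 + (51 - 20.7)²/20.7
   = 12.925 + 0.001 + 44.352
   = 57.28
p-value < 0.0001

Since p-value < α = 0.05, we reject H₀.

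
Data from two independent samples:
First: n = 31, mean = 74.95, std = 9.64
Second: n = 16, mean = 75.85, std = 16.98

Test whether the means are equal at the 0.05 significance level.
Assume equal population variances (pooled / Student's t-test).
Student's two-sample t-test (equal variances):
H₀: μ₁ = μ₂
H₁: μ₁ ≠ μ₂
df = n₁ + n₂ - 2 = 45
Pooled variance s_p² = [(n₁-1)s₁² + (n₂-1)s₂²] / (n₁ + n₂ - 2) = [(30)(9.64²) + (15)(16.98²)] / 45 = 158.0599
SE = √(s_p²(1/n₁ + 1/n₂)) = √(158.0599 × (1/31 + 1/16)) = 3.8701
t = (x̄₁ - x̄₂) / SE = (74.95 - 75.85) / 3.8701 = -0.90 / 3.8701 = -0.233
p-value = 0.8172

Since p-value > α = 0.05, we fail to reject H₀.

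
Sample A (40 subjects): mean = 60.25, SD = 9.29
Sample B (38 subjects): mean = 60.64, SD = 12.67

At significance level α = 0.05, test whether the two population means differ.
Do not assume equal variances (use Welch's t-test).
Welch's two-sample t-test:
H₀: μ₁ = μ₂
H₁: μ₁ ≠ μ₂
s₁²/n₁ = 9.29²/40 = 2.1576,  s₂²/n₂ = 12.67²/38 = 4.2244
SE = √(s₁²/n₁ + s₂²/n₂) = √(2.1576 + 4.2244) = 2.5263
df (Welch-Satterthwaite) = (s₁²/n₁ + s₂²/n₂)² / [(s₁²/n₁)²/(n₁-1) + (s₂²/n₂)²/(n₂-1)] ≈ 67.69
t = (x̄₁ - x̄₂) / SE = (60.25 - 60.64) / 2.5263 = -0.39 / 2.5263 = -0.154
p-value = 0.8778

Since p-value > α = 0.05, we fail to reject H₀.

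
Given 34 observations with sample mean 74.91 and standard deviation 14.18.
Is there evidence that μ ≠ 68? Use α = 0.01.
One-sample t-test:
H₀: μ = 68
H₁: μ ≠ 68
df = n - 1 = 33
t = (x̄ - μ₀) / (s/√n) = (74.91 - 68) / (14.18/√34) = 2.841
p-value = 0.0076

Since p-value < α = 0.01, we reject H₀.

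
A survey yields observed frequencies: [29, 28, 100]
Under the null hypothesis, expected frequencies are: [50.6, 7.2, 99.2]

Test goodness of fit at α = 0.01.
Chi-square goodness of fit test:
H₀: observed counts match expected distribution
H₁: observed counts differ from expected distribution
df = k - 1 = 2
χ² = Σ(O - E)²/E
   = (29 - 50.6)²/50.6 + (28 - 7.2)²/7.2 + (100 - 99.2)²/99.2
   = 9.221 + 60.089 + 0.006
   = 69.32
p-value < 0.0001

Since p-value < α = 0.01, we reject H₀.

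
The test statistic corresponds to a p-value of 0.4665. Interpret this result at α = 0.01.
Since p = 0.4665 > α = 0.01, fail to reject H₀.
There is insufficient evidence to reject the null hypothesis; the result is not statistically significant at the 0.01 level.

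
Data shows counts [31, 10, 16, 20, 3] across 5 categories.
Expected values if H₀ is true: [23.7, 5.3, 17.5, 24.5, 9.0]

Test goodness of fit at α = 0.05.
Chi-square goodness of fit test:
H₀: observed counts match expected distribution
H₁: observed counts differ from expected distribution
df = k - 1 = 4
χ² = Σ(O - E)²/E
   = (31 - 23.7)²/23.7 + (10 - 5.3)²/5.3 + (16 - 17.5)²/17.5 + (20 - 24.5)²/24.5 + (3 - 9.0)²/9.0
   = 2.249 + 4.168 + 0.129 + 0.827 + 4.000
   = 11.37
p-value = 0.0227

Since p-value < α = 0.05, we reject H₀.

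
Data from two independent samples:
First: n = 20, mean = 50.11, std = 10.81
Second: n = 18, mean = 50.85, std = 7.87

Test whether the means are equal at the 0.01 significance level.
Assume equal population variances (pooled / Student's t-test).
Student's two-sample t-test (equal variances):
H₀: μ₁ = μ₂
H₁: μ₁ ≠ μ₂
df = n₁ + n₂ - 2 = 36
Pooled variance s_p² = [(n₁-1)s₁² + (n₂-1)s₂²] / (n₁ + n₂ - 2) = [(19)(10.81²) + (17)(7.87²)] / 36 = 90.9220
SE = √(s_p²(1/n₁ + 1/n₂)) = √(90.9220 × (1/20 + 1/18)) = 3.0980
t = (x̄₁ - x̄₂) / SE = (50.11 - 50.85) / 3.0980 = -0.74 / 3.0980 = -0.239
p-value = 0.8126

Since p-value > α = 0.01, we fail to reject H₀.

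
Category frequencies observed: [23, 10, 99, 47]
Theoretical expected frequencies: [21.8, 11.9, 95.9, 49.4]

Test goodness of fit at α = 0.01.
Chi-square goodness of fit test:
H₀: observed counts match expected distribution
H₁: observed counts differ from expected distribution
df = k - 1 = 3
χ² = Σ(O - E)²/E
   = (23 - 21.8)²/21.8 + (10 - 11.9)²/11.9 + (99 - 95.9)²/95.9 + (47 - 49.4)²/49.4
   = 0.066 + 0.303 + 0.100 + 0.117
   = 0.59
p-value = 0.8996

Since p-value > α = 0.01, we fail to reject H₀.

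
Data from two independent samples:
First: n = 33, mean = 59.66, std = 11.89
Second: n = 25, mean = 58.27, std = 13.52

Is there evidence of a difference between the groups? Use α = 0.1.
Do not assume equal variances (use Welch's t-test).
Welch's two-sample t-test:
H₀: μ₁ = μ₂
H₁: μ₁ ≠ μ₂
s₁²/n₁ = 11.89²/33 = 4.2840,  s₂²/n₂ = 13.52²/25 = 7.3116
SE = √(s₁²/n₁ + s₂²/n₂) = √(4.2840 + 7.3116) = 3.4052
df (Welch-Satterthwaite) = (s₁²/n₁ + s₂²/n₂)² / [(s₁²/n₁)²/(n₁-1) + (s₂²/n₂)²/(n₂-1)] ≈ 48.00
t = (x̄₁ - x̄₂) / SE = (59.66 - 58.27) / 3.4052 = 1.39 / 3.4052 = 0.408
p-value = 0.6849

Since p-value > α = 0.1, we fail to reject H₀.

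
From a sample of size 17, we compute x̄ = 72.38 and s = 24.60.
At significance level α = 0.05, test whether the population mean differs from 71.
One-sample t-test:
H₀: μ = 71
H₁: μ ≠ 71
df = n - 1 = 16
t = (x̄ - μ₀) / (s/√n) = (72.38 - 71) / (24.60/√17) = 0.231
p-value = 0.8200

Since p-value > α = 0.05, we fail to reject H₀.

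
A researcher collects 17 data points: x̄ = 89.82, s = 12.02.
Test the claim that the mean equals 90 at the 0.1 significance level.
One-sample t-test:
H₀: μ = 90
H₁: μ ≠ 90
df = n - 1 = 16
t = (x̄ - μ₀) / (s/√n) = (89.82 - 90) / (12.02/√17) = -0.062
p-value = 0.9515

Since p-value > α = 0.1, we fail to reject H₀.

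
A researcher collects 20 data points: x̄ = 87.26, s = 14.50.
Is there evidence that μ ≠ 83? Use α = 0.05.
One-sample t-test:
H₀: μ = 83
H₁: μ ≠ 83
df = n - 1 = 19
t = (x̄ - μ₀) / (s/√n) = (87.26 - 83) / (14.50/√20) = 1.314
p-value = 0.2045

Since p-value > α = 0.05, we fail to reject H₀.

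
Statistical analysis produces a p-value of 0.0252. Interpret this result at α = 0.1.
Since p = 0.0252 < α = 0.1, reject H₀.
There is sufficient evidence to reject the null hypothesis; the result is statistically significant at the 0.1 level.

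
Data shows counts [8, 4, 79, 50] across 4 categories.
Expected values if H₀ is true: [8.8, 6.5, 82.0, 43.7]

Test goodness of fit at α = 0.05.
Chi-square goodness of fit test:
H₀: observed counts match expected distribution
H₁: observed counts differ from expected distribution
df = k - 1 = 3
χ² = Σ(O - E)²/E
   = (8 - 8.8)²/8.8 + (4 - 6.5)²/6.5 + (79 - 82.0)²/82.0 + (50 - 43.7)²/43.7
   = 0.073 + 0.962 + 0.110 + 0.908
   = 2.05
p-value = 0.5616

Since p-value > α = 0.05, we fail to reject H₀.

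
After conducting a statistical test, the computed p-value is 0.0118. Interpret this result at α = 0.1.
Since p = 0.0118 < α = 0.1, reject H₀.
There is sufficient evidence to reject the null hypothesis; the result is statistically significant at the 0.1 level.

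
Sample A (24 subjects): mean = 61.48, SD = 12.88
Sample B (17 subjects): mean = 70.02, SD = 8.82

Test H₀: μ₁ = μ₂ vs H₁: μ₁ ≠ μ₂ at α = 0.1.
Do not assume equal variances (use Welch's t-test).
Welch's two-sample t-test:
H₀: μ₁ = μ₂
H₁: μ₁ ≠ μ₂
s₁²/n₁ = 12.88²/24 = 6.9123,  s₂²/n₂ = 8.82²/17 = 4.5760
SE = √(s₁²/n₁ + s₂²/n₂) = √(6.9123 + 4.5760) = 3.3894
df (Welch-Satterthwaite) = (s₁²/n₁ + s₂²/n₂)² / [(s₁²/n₁)²/(n₁-1) + (s₂²/n₂)²/(n₂-1)] ≈ 38.98
t = (x̄₁ - x̄₂) / SE = (61.48 - 70.02) / 3.3894 = -8.54 / 3.3894 = -2.520
p-value = 0.0160

Since p-value < α = 0.1, we reject H₀.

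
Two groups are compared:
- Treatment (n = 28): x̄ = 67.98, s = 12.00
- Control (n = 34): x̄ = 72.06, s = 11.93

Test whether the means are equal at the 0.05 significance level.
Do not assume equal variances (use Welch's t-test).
Welch's two-sample t-test:
H₀: μ₁ = μ₂
H₁: μ₁ ≠ μ₂
s₁²/n₁ = 12.00²/28 = 5.1429,  s₂²/n₂ = 11.93²/34 = 4.1860
SE = √(s₁²/n₁ + s₂²/n₂) = √(5.1429 + 4.1860) = 3.0543
df (Welch-Satterthwaite) = (s₁²/n₁ + s₂²/n₂)² / [(s₁²/n₁)²/(n₁-1) + (s₂²/n₂)²/(n₂-1)] ≈ 57.61
t = (x̄₁ - x̄₂) / SE = (67.98 - 72.06) / 3.0543 = -4.08 / 3.0543 = -1.336
p-value = 0.1869

Since p-value > α = 0.05, we fail to reject H₀.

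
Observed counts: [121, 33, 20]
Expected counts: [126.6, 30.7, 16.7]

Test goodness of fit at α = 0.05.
Chi-square goodness of fit test:
H₀: observed counts match expected distribution
H₁: observed counts differ from expected distribution
df = k - 1 = 2
χ² = Σ(O - E)²/E
   = (121 - 126.6)²/126.6 + (33 - 30.7)²/30.7 + (20 - 16.7)²/16.7
   = 0.248 + 0.172 + 0.652
   = 1.07
p-value = 0.5850

Since p-value > α = 0.05, we fail to reject H₀.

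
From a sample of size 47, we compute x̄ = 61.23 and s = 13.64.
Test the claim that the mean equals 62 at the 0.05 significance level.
One-sample t-test:
H₀: μ = 62
H₁: μ ≠ 62
df = n - 1 = 46
t = (x̄ - μ₀) / (s/√n) = (61.23 - 62) / (13.64/√47) = -0.387
p-value = 0.7005

Since p-value > α = 0.05, we fail to reject H₀.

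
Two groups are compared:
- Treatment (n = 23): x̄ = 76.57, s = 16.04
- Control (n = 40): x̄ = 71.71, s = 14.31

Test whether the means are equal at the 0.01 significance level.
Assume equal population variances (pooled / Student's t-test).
Student's two-sample t-test (equal variances):
H₀: μ₁ = μ₂
H₁: μ₁ ≠ μ₂
df = n₁ + n₂ - 2 = 61
Pooled variance s_p² = [(n₁-1)s₁² + (n₂-1)s₂²] / (n₁ + n₂ - 2) = [(22)(16.04²) + (39)(14.31²)] / 61 = 223.7125
SE = √(s_p²(1/n₁ + 1/n₂)) = √(223.7125 × (1/23 + 1/40)) = 3.9140
t = (x̄₁ - x̄₂) / SE = (76.57 - 71.71) / 3.9140 = 4.86 / 3.9140 = 1.242
p-value = 0.2191

Since p-value > α = 0.01, we fail to reject H₀.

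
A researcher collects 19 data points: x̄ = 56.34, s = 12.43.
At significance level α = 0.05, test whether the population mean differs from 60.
One-sample t-test:
H₀: μ = 60
H₁: μ ≠ 60
df = n - 1 = 18
t = (x̄ - μ₀) / (s/√n) = (56.34 - 60) / (12.43/√19) = -1.283
p-value = 0.2156

Since p-value > α = 0.05, we fail to reject H₀.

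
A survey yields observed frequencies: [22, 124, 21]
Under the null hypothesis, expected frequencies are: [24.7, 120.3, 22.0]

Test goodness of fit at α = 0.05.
Chi-square goodness of fit test:
H₀: observed counts match expected distribution
H₁: observed counts differ from expected distribution
df = k - 1 = 2
χ² = Σ(O - E)²/E
   = (22 - 24.7)²/24.7 + (124 - 120.3)²/120.3 + (21 - 22.0)²/22.0
   = 0.295 + 0.114 + 0.045
   = 0.45
p-value = 0.7968

Since p-value > α = 0.05, we fail to reject H₀.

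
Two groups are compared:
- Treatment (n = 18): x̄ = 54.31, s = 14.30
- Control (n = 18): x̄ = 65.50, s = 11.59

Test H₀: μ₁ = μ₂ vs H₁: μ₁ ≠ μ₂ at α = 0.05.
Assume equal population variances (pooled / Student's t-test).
Student's two-sample t-test (equal variances):
H₀: μ₁ = μ₂
H₁: μ₁ ≠ μ₂
df = n₁ + n₂ - 2 = 34
Pooled variance s_p² = [(n₁-1)s₁² + (n₂-1)s₂²] / (n₁ + n₂ - 2) = [(17)(14.30²) + (17)(11.59²)] / 34 = 169.4090
SE = √(s_p²(1/n₁ + 1/n₂)) = √(169.4090 × (1/18 + 1/18)) = 4.3386
t = (x̄₁ - x̄₂) / SE = (54.31 - 65.50) / 4.3386 = -11.19 / 4.3386 = -2.579
p-value = 0.0144

Since p-value < α = 0.05, we reject H₀.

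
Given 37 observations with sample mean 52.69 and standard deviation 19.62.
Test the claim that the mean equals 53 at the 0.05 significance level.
One-sample t-test:
H₀: μ = 53
H₁: μ ≠ 53
df = n - 1 = 36
t = (x̄ - μ₀) / (s/√n) = (52.69 - 53) / (19.62/√37) = -0.096
p-value = 0.9240

Since p-value > α = 0.05, we fail to reject H₀.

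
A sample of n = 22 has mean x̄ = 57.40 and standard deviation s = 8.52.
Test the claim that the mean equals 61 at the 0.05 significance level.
One-sample t-test:
H₀: μ = 61
H₁: μ ≠ 61
df = n - 1 = 21
t = (x̄ - μ₀) / (s/√n) = (57.40 - 61) / (8.52/√22) = -1.982
p-value = 0.0607

Since p-value > α = 0.05, we fail to reject H₀.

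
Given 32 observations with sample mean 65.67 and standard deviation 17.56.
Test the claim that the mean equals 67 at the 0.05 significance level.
One-sample t-test:
H₀: μ = 67
H₁: μ ≠ 67
df = n - 1 = 31
t = (x̄ - μ₀) / (s/√n) = (65.67 - 67) / (17.56/√32) = -0.428
p-value = 0.6713

Since p-value > α = 0.05, we fail to reject H₀.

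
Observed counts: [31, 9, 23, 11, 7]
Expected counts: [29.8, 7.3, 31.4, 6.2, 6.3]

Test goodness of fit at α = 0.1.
Chi-square goodness of fit test:
H₀: observed counts match expected distribution
H₁: observed counts differ from expected distribution
df = k - 1 = 4
χ² = Σ(O - E)²/E
   = (31 - 29.8)²/29.8 + (9 - 7.3)²/7.3 + (23 - 31.4)²/31.4 + (11 - 6.2)²/6.2 + (7 - 6.3)²/6.3
   = 0.048 + 0.396 + 2.247 + 3.716 + 0.078
   = 6.49
p-value = 0.1657

Since p-value > α = 0.1, we fail to reject H₀.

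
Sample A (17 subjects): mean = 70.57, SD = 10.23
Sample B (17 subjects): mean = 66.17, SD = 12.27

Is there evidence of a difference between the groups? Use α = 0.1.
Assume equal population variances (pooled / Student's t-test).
Student's two-sample t-test (equal variances):
H₀: μ₁ = μ₂
H₁: μ₁ ≠ μ₂
df = n₁ + n₂ - 2 = 32
Pooled variance s_p² = [(n₁-1)s₁² + (n₂-1)s₂²] / (n₁ + n₂ - 2) = [(16)(10.23²) + (16)(12.27²)] / 32 = 127.6029
SE = √(s_p²(1/n₁ + 1/n₂)) = √(127.6029 × (1/17 + 1/17)) = 3.8745
t = (x̄₁ - x̄₂) / SE = (70.57 - 66.17) / 3.8745 = 4.40 / 3.8745 = 1.136
p-value = 0.2646

Since p-value > α = 0.1, we fail to reject H₀.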